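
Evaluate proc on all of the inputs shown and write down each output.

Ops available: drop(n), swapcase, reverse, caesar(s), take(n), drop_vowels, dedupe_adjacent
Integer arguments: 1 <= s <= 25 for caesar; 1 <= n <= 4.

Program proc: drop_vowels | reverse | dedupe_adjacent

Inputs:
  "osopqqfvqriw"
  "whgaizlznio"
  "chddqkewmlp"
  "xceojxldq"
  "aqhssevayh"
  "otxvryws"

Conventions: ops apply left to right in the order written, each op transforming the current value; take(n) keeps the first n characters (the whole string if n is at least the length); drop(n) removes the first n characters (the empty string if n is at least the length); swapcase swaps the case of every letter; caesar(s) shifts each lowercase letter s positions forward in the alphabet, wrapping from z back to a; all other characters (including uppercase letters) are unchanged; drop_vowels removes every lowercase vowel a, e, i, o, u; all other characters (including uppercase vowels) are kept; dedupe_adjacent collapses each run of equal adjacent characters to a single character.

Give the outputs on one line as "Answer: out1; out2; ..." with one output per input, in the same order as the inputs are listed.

Execution, op by op:
  "osopqqfvqriw" -> "spqqfvqrw" -> "wrqvfqqps" -> "wrqvfqps"
  "whgaizlznio" -> "whgzlzn" -> "nzlzghw" -> "nzlzghw"
  "chddqkewmlp" -> "chddqkwmlp" -> "plmwkqddhc" -> "plmwkqdhc"
  "xceojxldq" -> "xcjxldq" -> "qdlxjcx" -> "qdlxjcx"
  "aqhssevayh" -> "qhssvyh" -> "hyvsshq" -> "hyvshq"
  "otxvryws" -> "txvryws" -> "swyrvxt" -> "swyrvxt"

"wrqvfqps"; "nzlzghw"; "plmwkqdhc"; "qdlxjcx"; "hyvshq"; "swyrvxt"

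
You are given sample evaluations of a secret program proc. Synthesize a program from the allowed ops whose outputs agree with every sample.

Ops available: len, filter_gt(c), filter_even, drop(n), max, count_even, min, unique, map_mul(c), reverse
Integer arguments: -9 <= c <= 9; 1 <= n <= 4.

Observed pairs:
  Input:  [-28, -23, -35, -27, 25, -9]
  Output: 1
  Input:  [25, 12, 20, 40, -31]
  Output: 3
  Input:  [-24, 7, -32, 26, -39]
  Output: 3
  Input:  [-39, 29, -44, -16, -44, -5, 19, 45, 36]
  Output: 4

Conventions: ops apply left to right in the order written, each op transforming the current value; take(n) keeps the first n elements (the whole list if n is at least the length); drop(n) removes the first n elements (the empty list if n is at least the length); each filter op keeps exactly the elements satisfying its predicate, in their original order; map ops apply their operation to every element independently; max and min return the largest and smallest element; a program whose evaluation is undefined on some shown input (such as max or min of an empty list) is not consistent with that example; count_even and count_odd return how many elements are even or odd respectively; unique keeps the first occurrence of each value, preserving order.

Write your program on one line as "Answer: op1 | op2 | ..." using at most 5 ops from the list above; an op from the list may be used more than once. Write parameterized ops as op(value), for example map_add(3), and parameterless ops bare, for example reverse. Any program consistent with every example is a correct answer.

map_mul(7) | filter_even | map_mul(3) | len

Check, running the answer program on each example:
  [-28, -23, -35, -27, 25, -9] -> [-196, -161, -245, -189, 175, -63] -> [-196] -> [-588] -> 1
  [25, 12, 20, 40, -31] -> [175, 84, 140, 280, -217] -> [84, 140, 280] -> [252, 420, 840] -> 3
  [-24, 7, -32, 26, -39] -> [-168, 49, -224, 182, -273] -> [-168, -224, 182] -> [-504, -672, 546] -> 3
  [-39, 29, -44, -16, -44, -5, 19, 45, 36] -> [-273, 203, -308, -112, -308, -35, 133, 315, 252] -> [-308, -112, -308, 252] -> [-924, -336, -924, 756] -> 4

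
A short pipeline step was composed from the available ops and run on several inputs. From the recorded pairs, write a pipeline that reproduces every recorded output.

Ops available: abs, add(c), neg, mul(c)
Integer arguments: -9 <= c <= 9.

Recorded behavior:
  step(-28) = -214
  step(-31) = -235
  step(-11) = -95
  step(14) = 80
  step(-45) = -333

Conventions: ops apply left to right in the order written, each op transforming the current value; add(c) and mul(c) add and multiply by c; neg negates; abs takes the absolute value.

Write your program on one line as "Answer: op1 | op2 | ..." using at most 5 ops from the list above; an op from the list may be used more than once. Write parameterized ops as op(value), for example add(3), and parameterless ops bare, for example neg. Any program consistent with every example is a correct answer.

add(-3) | neg | mul(-7) | add(3)

Check, running the answer program on each example:
  -28 -> -31 -> 31 -> -217 -> -214
  -31 -> -34 -> 34 -> -238 -> -235
  -11 -> -14 -> 14 -> -98 -> -95
  14 -> 11 -> -11 -> 77 -> 80
  -45 -> -48 -> 48 -> -336 -> -333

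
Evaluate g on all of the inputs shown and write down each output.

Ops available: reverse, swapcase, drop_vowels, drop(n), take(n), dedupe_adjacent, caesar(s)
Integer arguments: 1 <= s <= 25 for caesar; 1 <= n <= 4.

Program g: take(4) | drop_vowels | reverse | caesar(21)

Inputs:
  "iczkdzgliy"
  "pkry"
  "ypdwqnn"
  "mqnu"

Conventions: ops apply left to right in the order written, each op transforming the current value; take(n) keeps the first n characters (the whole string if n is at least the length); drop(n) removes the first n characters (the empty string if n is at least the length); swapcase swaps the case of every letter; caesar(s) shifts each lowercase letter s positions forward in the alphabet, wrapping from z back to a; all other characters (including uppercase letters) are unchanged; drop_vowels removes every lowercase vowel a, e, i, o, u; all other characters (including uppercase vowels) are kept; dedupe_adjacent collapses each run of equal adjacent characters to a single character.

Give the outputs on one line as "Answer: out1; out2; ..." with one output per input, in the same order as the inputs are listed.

Execution, op by op:
  "iczkdzgliy" -> "iczk" -> "czk" -> "kzc" -> "fux"
  "pkry" -> "pkry" -> "pkry" -> "yrkp" -> "tmfk"
  "ypdwqnn" -> "ypdw" -> "ypdw" -> "wdpy" -> "rykt"
  "mqnu" -> "mqnu" -> "mqn" -> "nqm" -> "ilh"

"fux"; "tmfk"; "rykt"; "ilh"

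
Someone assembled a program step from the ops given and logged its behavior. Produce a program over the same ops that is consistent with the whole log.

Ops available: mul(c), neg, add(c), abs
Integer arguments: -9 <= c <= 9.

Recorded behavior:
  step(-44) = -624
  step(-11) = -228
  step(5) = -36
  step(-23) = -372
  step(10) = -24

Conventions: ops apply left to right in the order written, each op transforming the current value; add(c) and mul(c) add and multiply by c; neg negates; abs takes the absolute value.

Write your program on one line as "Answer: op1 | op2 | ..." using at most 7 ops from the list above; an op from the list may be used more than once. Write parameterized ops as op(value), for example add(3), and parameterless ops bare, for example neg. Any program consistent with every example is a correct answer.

neg | add(8) | mul(3) | neg | abs | mul(-4)

Check, running the answer program on each example:
  -44 -> 44 -> 52 -> 156 -> -156 -> 156 -> -624
  -11 -> 11 -> 19 -> 57 -> -57 -> 57 -> -228
  5 -> -5 -> 3 -> 9 -> -9 -> 9 -> -36
  -23 -> 23 -> 31 -> 93 -> -93 -> 93 -> -372
  10 -> -10 -> -2 -> -6 -> 6 -> 6 -> -24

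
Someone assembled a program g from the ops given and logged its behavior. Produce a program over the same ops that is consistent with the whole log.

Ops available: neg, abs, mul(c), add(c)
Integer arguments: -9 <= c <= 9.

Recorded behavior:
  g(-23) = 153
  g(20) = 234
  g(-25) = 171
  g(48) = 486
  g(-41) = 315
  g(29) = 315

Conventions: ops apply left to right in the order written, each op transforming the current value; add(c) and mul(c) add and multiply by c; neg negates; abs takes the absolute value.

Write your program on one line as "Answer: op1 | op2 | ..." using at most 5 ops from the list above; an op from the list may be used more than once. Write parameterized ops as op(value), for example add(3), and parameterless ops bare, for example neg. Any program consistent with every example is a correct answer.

neg | add(-6) | mul(-9) | abs

Check, running the answer program on each example:
  -23 -> 23 -> 17 -> -153 -> 153
  20 -> -20 -> -26 -> 234 -> 234
  -25 -> 25 -> 19 -> -171 -> 171
  48 -> -48 -> -54 -> 486 -> 486
  -41 -> 41 -> 35 -> -315 -> 315
  29 -> -29 -> -35 -> 315 -> 315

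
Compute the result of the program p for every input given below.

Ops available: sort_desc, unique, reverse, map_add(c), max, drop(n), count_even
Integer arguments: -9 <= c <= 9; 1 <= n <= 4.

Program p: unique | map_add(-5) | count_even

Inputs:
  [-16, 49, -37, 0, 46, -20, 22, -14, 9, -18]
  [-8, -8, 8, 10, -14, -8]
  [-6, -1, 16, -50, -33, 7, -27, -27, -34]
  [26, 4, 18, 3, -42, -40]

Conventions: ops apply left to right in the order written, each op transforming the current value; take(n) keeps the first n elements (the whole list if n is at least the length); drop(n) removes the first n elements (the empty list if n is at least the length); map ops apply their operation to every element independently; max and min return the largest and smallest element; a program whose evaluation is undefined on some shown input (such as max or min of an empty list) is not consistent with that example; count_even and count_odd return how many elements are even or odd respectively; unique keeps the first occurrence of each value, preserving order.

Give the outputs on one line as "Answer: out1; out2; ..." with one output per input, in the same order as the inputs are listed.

Execution, op by op:
  [-16, 49, -37, 0, 46, -20, 22, -14, 9, -18] -> [-16, 49, -37, 0, 46, -20, 22, -14, 9, -18] -> [-21, 44, -42, -5, 41, -25, 17, -19, 4, -23] -> 3
  [-8, -8, 8, 10, -14, -8] -> [-8, 8, 10, -14] -> [-13, 3, 5, -19] -> 0
  [-6, -1, 16, -50, -33, 7, -27, -27, -34] -> [-6, -1, 16, -50, -33, 7, -27, -34] -> [-11, -6, 11, -55, -38, 2, -32, -39] -> 4
  [26, 4, 18, 3, -42, -40] -> [26, 4, 18, 3, -42, -40] -> [21, -1, 13, -2, -47, -45] -> 1

3; 0; 4; 1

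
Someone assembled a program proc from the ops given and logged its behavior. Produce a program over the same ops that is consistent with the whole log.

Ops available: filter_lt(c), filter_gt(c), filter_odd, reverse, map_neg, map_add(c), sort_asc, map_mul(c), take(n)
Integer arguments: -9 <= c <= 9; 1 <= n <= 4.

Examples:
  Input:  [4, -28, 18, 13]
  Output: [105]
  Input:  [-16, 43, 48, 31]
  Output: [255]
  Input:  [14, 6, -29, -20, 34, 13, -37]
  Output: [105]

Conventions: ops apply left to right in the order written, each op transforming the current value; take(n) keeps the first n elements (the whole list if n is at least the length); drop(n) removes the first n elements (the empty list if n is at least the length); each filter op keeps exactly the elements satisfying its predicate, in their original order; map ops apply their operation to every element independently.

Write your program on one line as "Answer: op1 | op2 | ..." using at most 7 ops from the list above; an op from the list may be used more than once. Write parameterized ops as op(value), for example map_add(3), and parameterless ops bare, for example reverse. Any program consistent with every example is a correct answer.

map_add(8) | filter_odd | map_neg | map_mul(-5) | filter_gt(5) | take(1)

Check, running the answer program on each example:
  [4, -28, 18, 13] -> [12, -20, 26, 21] -> [21] -> [-21] -> [105] -> [105] -> [105]
  [-16, 43, 48, 31] -> [-8, 51, 56, 39] -> [51, 39] -> [-51, -39] -> [255, 195] -> [255, 195] -> [255]
  [14, 6, -29, -20, 34, 13, -37] -> [22, 14, -21, -12, 42, 21, -29] -> [-21, 21, -29] -> [21, -21, 29] -> [-105, 105, -145] -> [105] -> [105]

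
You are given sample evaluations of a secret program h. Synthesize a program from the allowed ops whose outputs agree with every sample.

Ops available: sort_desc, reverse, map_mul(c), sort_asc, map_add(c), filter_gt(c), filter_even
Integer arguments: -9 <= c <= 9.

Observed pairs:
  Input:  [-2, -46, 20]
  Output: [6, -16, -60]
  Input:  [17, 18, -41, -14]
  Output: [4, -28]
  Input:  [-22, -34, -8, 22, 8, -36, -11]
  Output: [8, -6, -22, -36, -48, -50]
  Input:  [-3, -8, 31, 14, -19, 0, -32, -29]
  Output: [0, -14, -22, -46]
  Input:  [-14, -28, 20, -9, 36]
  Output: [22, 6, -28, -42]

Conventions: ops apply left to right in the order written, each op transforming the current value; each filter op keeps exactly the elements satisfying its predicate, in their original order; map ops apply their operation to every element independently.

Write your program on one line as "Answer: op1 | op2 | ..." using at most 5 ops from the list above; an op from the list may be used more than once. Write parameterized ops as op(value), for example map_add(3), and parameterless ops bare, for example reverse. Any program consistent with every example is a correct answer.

map_add(-8) | map_add(-6) | sort_asc | filter_even | sort_desc

Check, running the answer program on each example:
  [-2, -46, 20] -> [-10, -54, 12] -> [-16, -60, 6] -> [-60, -16, 6] -> [-60, -16, 6] -> [6, -16, -60]
  [17, 18, -41, -14] -> [9, 10, -49, -22] -> [3, 4, -55, -28] -> [-55, -28, 3, 4] -> [-28, 4] -> [4, -28]
  [-22, -34, -8, 22, 8, -36, -11] -> [-30, -42, -16, 14, 0, -44, -19] -> [-36, -48, -22, 8, -6, -50, -25] -> [-50, -48, -36, -25, -22, -6, 8] -> [-50, -48, -36, -22, -6, 8] -> [8, -6, -22, -36, -48, -50]
  [-3, -8, 31, 14, -19, 0, -32, -29] -> [-11, -16, 23, 6, -27, -8, -40, -37] -> [-17, -22, 17, 0, -33, -14, -46, -43] -> [-46, -43, -33, -22, -17, -14, 0, 17] -> [-46, -22, -14, 0] -> [0, -14, -22, -46]
  [-14, -28, 20, -9, 36] -> [-22, -36, 12, -17, 28] -> [-28, -42, 6, -23, 22] -> [-42, -28, -23, 6, 22] -> [-42, -28, 6, 22] -> [22, 6, -28, -42]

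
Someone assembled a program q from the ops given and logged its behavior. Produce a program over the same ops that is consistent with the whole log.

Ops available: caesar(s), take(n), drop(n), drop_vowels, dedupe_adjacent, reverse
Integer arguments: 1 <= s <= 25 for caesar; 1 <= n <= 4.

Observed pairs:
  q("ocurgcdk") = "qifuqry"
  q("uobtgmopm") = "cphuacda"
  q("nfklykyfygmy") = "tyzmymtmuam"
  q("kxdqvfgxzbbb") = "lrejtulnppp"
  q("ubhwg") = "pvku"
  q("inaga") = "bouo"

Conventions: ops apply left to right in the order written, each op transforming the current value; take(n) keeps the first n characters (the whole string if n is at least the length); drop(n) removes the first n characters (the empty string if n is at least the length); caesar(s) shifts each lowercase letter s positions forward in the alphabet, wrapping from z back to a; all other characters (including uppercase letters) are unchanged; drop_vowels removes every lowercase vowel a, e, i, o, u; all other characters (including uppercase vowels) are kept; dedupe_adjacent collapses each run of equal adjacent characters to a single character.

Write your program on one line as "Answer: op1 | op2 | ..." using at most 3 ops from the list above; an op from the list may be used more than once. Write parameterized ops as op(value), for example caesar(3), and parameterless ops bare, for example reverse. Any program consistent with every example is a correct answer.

caesar(14) | drop(1)

Check, running the answer program on each example:
  "ocurgcdk" -> "cqifuqry" -> "qifuqry"
  "uobtgmopm" -> "icphuacda" -> "cphuacda"
  "nfklykyfygmy" -> "btyzmymtmuam" -> "tyzmymtmuam"
  "kxdqvfgxzbbb" -> "ylrejtulnppp" -> "lrejtulnppp"
  "ubhwg" -> "ipvku" -> "pvku"
  "inaga" -> "wbouo" -> "bouo"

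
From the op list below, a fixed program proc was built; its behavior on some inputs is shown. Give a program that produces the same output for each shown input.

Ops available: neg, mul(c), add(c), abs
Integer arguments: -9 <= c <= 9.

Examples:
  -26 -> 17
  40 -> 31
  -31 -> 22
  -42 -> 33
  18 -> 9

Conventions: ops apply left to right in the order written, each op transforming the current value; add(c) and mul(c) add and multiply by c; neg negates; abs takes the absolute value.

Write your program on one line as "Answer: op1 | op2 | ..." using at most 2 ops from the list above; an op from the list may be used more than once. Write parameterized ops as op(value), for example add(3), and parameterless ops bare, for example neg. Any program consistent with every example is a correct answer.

abs | add(-9)

Check, running the answer program on each example:
  -26 -> 26 -> 17
  40 -> 40 -> 31
  -31 -> 31 -> 22
  -42 -> 42 -> 33
  18 -> 18 -> 9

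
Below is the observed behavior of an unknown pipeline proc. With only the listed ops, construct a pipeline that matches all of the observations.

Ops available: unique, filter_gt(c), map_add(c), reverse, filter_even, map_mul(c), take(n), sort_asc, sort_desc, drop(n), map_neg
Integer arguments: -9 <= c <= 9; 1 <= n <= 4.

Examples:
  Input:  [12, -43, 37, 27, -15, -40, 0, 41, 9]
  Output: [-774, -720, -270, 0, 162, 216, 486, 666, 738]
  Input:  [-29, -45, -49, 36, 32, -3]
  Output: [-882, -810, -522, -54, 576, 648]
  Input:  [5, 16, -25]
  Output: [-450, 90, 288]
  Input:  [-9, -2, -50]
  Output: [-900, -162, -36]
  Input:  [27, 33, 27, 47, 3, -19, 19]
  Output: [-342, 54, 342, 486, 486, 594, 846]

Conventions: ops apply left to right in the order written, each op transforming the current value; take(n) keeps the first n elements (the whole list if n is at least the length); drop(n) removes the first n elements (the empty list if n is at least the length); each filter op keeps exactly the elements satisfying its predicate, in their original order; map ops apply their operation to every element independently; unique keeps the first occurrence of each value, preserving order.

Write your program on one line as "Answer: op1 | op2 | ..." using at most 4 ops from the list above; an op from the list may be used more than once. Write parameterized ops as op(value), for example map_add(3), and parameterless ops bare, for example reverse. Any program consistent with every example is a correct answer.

map_mul(9) | sort_asc | map_neg | map_mul(-2)

Check, running the answer program on each example:
  [12, -43, 37, 27, -15, -40, 0, 41, 9] -> [108, -387, 333, 243, -135, -360, 0, 369, 81] -> [-387, -360, -135, 0, 81, 108, 243, 333, 369] -> [387, 360, 135, 0, -81, -108, -243, -333, -369] -> [-774, -720, -270, 0, 162, 216, 486, 666, 738]
  [-29, -45, -49, 36, 32, -3] -> [-261, -405, -441, 324, 288, -27] -> [-441, -405, -261, -27, 288, 324] -> [441, 405, 261, 27, -288, -324] -> [-882, -810, -522, -54, 576, 648]
  [5, 16, -25] -> [45, 144, -225] -> [-225, 45, 144] -> [225, -45, -144] -> [-450, 90, 288]
  [-9, -2, -50] -> [-81, -18, -450] -> [-450, -81, -18] -> [450, 81, 18] -> [-900, -162, -36]
  [27, 33, 27, 47, 3, -19, 19] -> [243, 297, 243, 423, 27, -171, 171] -> [-171, 27, 171, 243, 243, 297, 423] -> [171, -27, -171, -243, -243, -297, -423] -> [-342, 54, 342, 486, 486, 594, 846]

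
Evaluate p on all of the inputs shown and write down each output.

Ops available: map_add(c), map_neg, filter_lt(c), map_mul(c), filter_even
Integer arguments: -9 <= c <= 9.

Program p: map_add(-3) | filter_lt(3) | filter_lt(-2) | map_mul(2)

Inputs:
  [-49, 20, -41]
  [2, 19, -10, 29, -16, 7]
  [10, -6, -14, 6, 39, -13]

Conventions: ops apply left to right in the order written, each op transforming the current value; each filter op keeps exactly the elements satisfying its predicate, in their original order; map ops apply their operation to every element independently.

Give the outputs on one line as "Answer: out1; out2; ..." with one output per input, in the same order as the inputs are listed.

[-104, -88]; [-26, -38]; [-18, -34, -32]

Execution, op by op:
  [-49, 20, -41] -> [-52, 17, -44] -> [-52, -44] -> [-52, -44] -> [-104, -88]
  [2, 19, -10, 29, -16, 7] -> [-1, 16, -13, 26, -19, 4] -> [-1, -13, -19] -> [-13, -19] -> [-26, -38]
  [10, -6, -14, 6, 39, -13] -> [7, -9, -17, 3, 36, -16] -> [-9, -17, -16] -> [-9, -17, -16] -> [-18, -34, -32]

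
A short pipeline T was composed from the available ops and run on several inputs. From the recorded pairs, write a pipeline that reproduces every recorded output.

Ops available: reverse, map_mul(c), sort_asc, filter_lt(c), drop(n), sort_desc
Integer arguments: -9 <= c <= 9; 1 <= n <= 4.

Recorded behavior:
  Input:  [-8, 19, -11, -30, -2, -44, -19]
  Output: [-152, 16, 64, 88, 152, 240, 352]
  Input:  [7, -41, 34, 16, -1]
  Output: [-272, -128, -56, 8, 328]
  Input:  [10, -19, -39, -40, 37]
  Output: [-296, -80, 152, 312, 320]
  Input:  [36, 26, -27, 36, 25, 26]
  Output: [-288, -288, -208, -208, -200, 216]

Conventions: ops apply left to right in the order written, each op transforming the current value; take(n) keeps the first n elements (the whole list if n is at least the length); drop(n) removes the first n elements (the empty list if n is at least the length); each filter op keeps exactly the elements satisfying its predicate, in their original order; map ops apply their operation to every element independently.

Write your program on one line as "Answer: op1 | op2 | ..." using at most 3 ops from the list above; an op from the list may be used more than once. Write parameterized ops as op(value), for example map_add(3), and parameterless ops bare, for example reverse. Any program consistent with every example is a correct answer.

sort_asc | sort_desc | map_mul(-8)

Check, running the answer program on each example:
  [-8, 19, -11, -30, -2, -44, -19] -> [-44, -30, -19, -11, -8, -2, 19] -> [19, -2, -8, -11, -19, -30, -44] -> [-152, 16, 64, 88, 152, 240, 352]
  [7, -41, 34, 16, -1] -> [-41, -1, 7, 16, 34] -> [34, 16, 7, -1, -41] -> [-272, -128, -56, 8, 328]
  [10, -19, -39, -40, 37] -> [-40, -39, -19, 10, 37] -> [37, 10, -19, -39, -40] -> [-296, -80, 152, 312, 320]
  [36, 26, -27, 36, 25, 26] -> [-27, 25, 26, 26, 36, 36] -> [36, 36, 26, 26, 25, -27] -> [-288, -288, -208, -208, -200, 216]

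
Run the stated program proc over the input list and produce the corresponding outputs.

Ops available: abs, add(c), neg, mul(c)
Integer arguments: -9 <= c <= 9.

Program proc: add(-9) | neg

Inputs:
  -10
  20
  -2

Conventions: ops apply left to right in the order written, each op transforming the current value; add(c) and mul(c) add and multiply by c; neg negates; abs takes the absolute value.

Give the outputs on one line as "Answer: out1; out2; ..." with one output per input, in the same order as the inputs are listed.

19; -11; 11

Execution, op by op:
  -10 -> -19 -> 19
  20 -> 11 -> -11
  -2 -> -11 -> 11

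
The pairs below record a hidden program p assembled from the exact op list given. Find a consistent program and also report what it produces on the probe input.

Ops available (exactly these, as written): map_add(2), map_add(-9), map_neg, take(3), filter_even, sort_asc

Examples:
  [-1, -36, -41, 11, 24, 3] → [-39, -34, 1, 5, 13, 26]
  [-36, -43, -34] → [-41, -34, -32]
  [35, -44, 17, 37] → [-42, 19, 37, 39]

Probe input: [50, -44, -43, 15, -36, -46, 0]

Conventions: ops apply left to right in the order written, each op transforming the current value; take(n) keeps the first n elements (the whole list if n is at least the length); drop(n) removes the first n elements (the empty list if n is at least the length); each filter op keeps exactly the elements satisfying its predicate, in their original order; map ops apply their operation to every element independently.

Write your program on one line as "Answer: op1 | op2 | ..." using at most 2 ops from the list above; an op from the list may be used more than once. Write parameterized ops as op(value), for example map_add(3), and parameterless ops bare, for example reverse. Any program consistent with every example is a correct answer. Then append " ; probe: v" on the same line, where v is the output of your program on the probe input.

map_add(2) | sort_asc ; probe: [-44, -42, -41, -34, 2, 17, 52]

Check, running the answer program on each example:
  [-1, -36, -41, 11, 24, 3] -> [1, -34, -39, 13, 26, 5] -> [-39, -34, 1, 5, 13, 26]
  [-36, -43, -34] -> [-34, -41, -32] -> [-41, -34, -32]
  [35, -44, 17, 37] -> [37, -42, 19, 39] -> [-42, 19, 37, 39]
  probe: [50, -44, -43, 15, -36, -46, 0] -> [52, -42, -41, 17, -34, -44, 2] -> [-44, -42, -41, -34, 2, 17, 52]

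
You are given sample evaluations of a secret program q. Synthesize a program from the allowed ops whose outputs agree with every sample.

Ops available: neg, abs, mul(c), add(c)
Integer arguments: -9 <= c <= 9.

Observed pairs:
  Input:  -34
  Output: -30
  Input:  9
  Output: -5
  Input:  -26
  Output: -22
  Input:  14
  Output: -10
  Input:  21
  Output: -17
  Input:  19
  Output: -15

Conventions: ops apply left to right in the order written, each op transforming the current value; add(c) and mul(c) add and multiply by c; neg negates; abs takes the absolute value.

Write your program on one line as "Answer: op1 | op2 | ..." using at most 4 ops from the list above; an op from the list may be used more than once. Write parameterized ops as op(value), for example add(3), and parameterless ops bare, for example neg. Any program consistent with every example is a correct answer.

abs | add(-4) | neg

Check, running the answer program on each example:
  -34 -> 34 -> 30 -> -30
  9 -> 9 -> 5 -> -5
  -26 -> 26 -> 22 -> -22
  14 -> 14 -> 10 -> -10
  21 -> 21 -> 17 -> -17
  19 -> 19 -> 15 -> -15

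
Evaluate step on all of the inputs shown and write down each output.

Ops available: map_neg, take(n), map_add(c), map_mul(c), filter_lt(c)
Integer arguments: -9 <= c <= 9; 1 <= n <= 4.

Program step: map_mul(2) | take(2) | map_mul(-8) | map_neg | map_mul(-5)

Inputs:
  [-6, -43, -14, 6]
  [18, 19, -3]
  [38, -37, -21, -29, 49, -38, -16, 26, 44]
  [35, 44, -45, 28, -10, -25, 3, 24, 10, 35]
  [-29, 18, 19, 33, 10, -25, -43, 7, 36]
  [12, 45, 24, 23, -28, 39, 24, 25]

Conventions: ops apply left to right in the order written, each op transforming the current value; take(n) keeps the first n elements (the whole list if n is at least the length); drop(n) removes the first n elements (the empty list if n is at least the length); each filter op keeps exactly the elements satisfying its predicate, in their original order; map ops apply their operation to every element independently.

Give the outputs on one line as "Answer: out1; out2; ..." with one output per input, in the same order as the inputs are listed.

[480, 3440]; [-1440, -1520]; [-3040, 2960]; [-2800, -3520]; [2320, -1440]; [-960, -3600]

Execution, op by op:
  [-6, -43, -14, 6] -> [-12, -86, -28, 12] -> [-12, -86] -> [96, 688] -> [-96, -688] -> [480, 3440]
  [18, 19, -3] -> [36, 38, -6] -> [36, 38] -> [-288, -304] -> [288, 304] -> [-1440, -1520]
  [38, -37, -21, -29, 49, -38, -16, 26, 44] -> [76, -74, -42, -58, 98, -76, -32, 52, 88] -> [76, -74] -> [-608, 592] -> [608, -592] -> [-3040, 2960]
  [35, 44, -45, 28, -10, -25, 3, 24, 10, 35] -> [70, 88, -90, 56, -20, -50, 6, 48, 20, 70] -> [70, 88] -> [-560, -704] -> [560, 704] -> [-2800, -3520]
  [-29, 18, 19, 33, 10, -25, -43, 7, 36] -> [-58, 36, 38, 66, 20, -50, -86, 14, 72] -> [-58, 36] -> [464, -288] -> [-464, 288] -> [2320, -1440]
  [12, 45, 24, 23, -28, 39, 24, 25] -> [24, 90, 48, 46, -56, 78, 48, 50] -> [24, 90] -> [-192, -720] -> [192, 720] -> [-960, -3600]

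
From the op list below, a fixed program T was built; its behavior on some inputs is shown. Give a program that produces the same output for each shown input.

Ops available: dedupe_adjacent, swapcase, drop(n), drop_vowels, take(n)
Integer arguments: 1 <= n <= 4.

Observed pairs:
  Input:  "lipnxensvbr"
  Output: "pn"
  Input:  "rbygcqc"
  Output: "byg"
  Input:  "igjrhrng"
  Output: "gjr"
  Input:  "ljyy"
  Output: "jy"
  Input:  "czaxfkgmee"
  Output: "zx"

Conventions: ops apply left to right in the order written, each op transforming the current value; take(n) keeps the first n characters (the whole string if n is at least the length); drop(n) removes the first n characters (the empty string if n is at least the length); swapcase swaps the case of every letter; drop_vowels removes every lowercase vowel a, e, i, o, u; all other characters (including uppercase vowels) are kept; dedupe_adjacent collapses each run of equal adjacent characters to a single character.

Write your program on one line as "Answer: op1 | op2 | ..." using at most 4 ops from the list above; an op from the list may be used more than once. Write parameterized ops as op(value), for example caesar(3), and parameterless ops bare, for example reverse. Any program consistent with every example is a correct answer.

drop(1) | take(3) | drop_vowels | dedupe_adjacent

Check, running the answer program on each example:
  "lipnxensvbr" -> "ipnxensvbr" -> "ipn" -> "pn" -> "pn"
  "rbygcqc" -> "bygcqc" -> "byg" -> "byg" -> "byg"
  "igjrhrng" -> "gjrhrng" -> "gjr" -> "gjr" -> "gjr"
  "ljyy" -> "jyy" -> "jyy" -> "jyy" -> "jy"
  "czaxfkgmee" -> "zaxfkgmee" -> "zax" -> "zx" -> "zx"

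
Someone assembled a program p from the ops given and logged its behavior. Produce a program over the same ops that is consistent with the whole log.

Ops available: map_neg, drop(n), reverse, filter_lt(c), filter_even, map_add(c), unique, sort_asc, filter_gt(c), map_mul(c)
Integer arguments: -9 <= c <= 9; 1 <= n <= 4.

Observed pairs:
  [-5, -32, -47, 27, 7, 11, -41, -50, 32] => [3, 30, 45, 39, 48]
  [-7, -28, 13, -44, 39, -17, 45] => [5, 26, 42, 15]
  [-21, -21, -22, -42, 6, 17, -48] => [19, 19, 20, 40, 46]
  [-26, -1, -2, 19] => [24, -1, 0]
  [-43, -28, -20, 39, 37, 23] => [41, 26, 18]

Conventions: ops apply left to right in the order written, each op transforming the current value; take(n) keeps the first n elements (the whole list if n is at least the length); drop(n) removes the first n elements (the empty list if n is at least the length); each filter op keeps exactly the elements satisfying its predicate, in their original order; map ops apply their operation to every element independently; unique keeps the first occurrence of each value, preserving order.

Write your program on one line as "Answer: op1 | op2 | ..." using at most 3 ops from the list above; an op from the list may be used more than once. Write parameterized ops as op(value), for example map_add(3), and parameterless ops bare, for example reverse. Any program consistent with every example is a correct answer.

filter_lt(6) | map_neg | map_add(-2)

Check, running the answer program on each example:
  [-5, -32, -47, 27, 7, 11, -41, -50, 32] -> [-5, -32, -47, -41, -50] -> [5, 32, 47, 41, 50] -> [3, 30, 45, 39, 48]
  [-7, -28, 13, -44, 39, -17, 45] -> [-7, -28, -44, -17] -> [7, 28, 44, 17] -> [5, 26, 42, 15]
  [-21, -21, -22, -42, 6, 17, -48] -> [-21, -21, -22, -42, -48] -> [21, 21, 22, 42, 48] -> [19, 19, 20, 40, 46]
  [-26, -1, -2, 19] -> [-26, -1, -2] -> [26, 1, 2] -> [24, -1, 0]
  [-43, -28, -20, 39, 37, 23] -> [-43, -28, -20] -> [43, 28, 20] -> [41, 26, 18]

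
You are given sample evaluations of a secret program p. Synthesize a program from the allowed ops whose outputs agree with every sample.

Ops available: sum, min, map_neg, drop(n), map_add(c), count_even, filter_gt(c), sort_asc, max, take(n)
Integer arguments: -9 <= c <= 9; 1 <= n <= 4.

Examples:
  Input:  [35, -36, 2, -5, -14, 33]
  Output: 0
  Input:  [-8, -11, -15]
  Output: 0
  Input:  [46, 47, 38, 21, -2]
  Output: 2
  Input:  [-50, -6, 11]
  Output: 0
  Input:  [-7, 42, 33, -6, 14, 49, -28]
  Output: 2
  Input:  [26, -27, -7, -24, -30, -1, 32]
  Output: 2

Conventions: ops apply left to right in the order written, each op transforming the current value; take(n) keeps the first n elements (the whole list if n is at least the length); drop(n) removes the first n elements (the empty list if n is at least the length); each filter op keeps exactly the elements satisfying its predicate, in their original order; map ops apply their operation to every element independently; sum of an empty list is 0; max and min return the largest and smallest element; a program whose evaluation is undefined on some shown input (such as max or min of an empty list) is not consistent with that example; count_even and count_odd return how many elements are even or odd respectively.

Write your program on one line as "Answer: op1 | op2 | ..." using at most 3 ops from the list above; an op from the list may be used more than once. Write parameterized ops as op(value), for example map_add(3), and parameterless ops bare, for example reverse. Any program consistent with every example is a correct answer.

filter_gt(5) | count_even

Check, running the answer program on each example:
  [35, -36, 2, -5, -14, 33] -> [35, 33] -> 0
  [-8, -11, -15] -> [] -> 0
  [46, 47, 38, 21, -2] -> [46, 47, 38, 21] -> 2
  [-50, -6, 11] -> [11] -> 0
  [-7, 42, 33, -6, 14, 49, -28] -> [42, 33, 14, 49] -> 2
  [26, -27, -7, -24, -30, -1, 32] -> [26, 32] -> 2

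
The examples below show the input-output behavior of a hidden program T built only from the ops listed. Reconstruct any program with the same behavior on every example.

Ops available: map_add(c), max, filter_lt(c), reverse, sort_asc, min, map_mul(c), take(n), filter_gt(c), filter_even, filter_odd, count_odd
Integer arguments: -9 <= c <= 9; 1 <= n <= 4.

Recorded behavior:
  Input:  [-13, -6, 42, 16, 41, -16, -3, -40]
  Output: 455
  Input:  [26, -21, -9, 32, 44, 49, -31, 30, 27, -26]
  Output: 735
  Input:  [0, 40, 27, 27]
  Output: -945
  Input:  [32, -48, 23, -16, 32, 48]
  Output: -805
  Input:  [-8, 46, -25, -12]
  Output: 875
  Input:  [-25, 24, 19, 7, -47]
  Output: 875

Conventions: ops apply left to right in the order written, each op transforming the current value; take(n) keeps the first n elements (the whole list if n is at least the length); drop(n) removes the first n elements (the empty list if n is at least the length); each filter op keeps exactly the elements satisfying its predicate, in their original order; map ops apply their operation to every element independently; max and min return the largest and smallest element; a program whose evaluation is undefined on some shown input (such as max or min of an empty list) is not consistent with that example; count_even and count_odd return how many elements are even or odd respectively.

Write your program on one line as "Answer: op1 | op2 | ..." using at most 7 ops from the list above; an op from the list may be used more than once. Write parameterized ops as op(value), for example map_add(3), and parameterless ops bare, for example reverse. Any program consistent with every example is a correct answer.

map_mul(-7) | take(3) | map_mul(5) | filter_odd | reverse | max

Check, running the answer program on each example:
  [-13, -6, 42, 16, 41, -16, -3, -40] -> [91, 42, -294, -112, -287, 112, 21, 280] -> [91, 42, -294] -> [455, 210, -1470] -> [455] -> [455] -> 455
  [26, -21, -9, 32, 44, 49, -31, 30, 27, -26] -> [-182, 147, 63, -224, -308, -343, 217, -210, -189, 182] -> [-182, 147, 63] -> [-910, 735, 315] -> [735, 315] -> [315, 735] -> 735
  [0, 40, 27, 27] -> [0, -280, -189, -189] -> [0, -280, -189] -> [0, -1400, -945] -> [-945] -> [-945] -> -945
  [32, -48, 23, -16, 32, 48] -> [-224, 336, -161, 112, -224, -336] -> [-224, 336, -161] -> [-1120, 1680, -805] -> [-805] -> [-805] -> -805
  [-8, 46, -25, -12] -> [56, -322, 175, 84] -> [56, -322, 175] -> [280, -1610, 875] -> [875] -> [875] -> 875
  [-25, 24, 19, 7, -47] -> [175, -168, -133, -49, 329] -> [175, -168, -133] -> [875, -840, -665] -> [875, -665] -> [-665, 875] -> 875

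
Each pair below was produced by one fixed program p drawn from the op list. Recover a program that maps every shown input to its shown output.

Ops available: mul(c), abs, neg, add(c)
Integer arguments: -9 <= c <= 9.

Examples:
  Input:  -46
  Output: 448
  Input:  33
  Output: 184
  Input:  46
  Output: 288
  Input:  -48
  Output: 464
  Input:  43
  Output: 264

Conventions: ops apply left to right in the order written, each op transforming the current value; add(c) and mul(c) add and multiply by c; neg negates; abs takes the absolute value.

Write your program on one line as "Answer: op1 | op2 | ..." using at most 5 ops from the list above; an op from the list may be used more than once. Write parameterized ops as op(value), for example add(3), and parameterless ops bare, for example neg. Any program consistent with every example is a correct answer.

add(-9) | add(-1) | abs | mul(8)

Check, running the answer program on each example:
  -46 -> -55 -> -56 -> 56 -> 448
  33 -> 24 -> 23 -> 23 -> 184
  46 -> 37 -> 36 -> 36 -> 288
  -48 -> -57 -> -58 -> 58 -> 464
  43 -> 34 -> 33 -> 33 -> 264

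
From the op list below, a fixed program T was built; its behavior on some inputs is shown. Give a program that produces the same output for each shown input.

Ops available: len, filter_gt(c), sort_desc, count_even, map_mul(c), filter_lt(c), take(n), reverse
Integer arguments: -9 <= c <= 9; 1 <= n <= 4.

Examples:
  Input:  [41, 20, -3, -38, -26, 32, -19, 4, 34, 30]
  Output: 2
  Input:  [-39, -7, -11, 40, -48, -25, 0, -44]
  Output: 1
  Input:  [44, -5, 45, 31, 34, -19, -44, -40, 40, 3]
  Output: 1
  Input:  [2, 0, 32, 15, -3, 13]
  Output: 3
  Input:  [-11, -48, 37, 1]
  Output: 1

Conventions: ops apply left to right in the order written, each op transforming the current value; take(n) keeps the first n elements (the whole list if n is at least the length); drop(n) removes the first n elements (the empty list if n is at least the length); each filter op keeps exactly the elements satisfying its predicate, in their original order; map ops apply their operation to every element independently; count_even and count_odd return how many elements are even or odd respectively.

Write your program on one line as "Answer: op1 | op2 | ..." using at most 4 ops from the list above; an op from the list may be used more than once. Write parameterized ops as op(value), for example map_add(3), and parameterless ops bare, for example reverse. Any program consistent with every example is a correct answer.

filter_gt(-4) | filter_lt(9) | reverse | len

Check, running the answer program on each example:
  [41, 20, -3, -38, -26, 32, -19, 4, 34, 30] -> [41, 20, -3, 32, 4, 34, 30] -> [-3, 4] -> [4, -3] -> 2
  [-39, -7, -11, 40, -48, -25, 0, -44] -> [40, 0] -> [0] -> [0] -> 1
  [44, -5, 45, 31, 34, -19, -44, -40, 40, 3] -> [44, 45, 31, 34, 40, 3] -> [3] -> [3] -> 1
  [2, 0, 32, 15, -3, 13] -> [2, 0, 32, 15, -3, 13] -> [2, 0, -3] -> [-3, 0, 2] -> 3
  [-11, -48, 37, 1] -> [37, 1] -> [1] -> [1] -> 1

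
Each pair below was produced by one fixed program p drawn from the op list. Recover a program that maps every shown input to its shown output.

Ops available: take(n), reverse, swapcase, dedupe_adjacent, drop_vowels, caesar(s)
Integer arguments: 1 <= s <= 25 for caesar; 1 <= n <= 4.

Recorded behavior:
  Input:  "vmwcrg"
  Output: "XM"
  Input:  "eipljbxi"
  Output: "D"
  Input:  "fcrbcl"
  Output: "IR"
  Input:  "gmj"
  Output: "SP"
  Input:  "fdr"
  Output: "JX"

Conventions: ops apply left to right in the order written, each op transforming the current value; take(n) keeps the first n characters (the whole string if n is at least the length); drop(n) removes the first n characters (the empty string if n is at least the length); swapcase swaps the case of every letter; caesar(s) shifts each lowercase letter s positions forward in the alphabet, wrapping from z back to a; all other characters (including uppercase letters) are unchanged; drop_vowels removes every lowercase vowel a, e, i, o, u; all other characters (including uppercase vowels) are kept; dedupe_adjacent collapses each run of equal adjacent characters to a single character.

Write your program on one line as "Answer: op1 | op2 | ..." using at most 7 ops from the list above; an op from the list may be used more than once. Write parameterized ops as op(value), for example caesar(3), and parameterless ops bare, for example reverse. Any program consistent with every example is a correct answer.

reverse | take(2) | drop_vowels | reverse | caesar(6) | swapcase

Check, running the answer program on each example:
  "vmwcrg" -> "grcwmv" -> "gr" -> "gr" -> "rg" -> "xm" -> "XM"
  "eipljbxi" -> "ixbjlpie" -> "ix" -> "x" -> "x" -> "d" -> "D"
  "fcrbcl" -> "lcbrcf" -> "lc" -> "lc" -> "cl" -> "ir" -> "IR"
  "gmj" -> "jmg" -> "jm" -> "jm" -> "mj" -> "sp" -> "SP"
  "fdr" -> "rdf" -> "rd" -> "rd" -> "dr" -> "jx" -> "JX"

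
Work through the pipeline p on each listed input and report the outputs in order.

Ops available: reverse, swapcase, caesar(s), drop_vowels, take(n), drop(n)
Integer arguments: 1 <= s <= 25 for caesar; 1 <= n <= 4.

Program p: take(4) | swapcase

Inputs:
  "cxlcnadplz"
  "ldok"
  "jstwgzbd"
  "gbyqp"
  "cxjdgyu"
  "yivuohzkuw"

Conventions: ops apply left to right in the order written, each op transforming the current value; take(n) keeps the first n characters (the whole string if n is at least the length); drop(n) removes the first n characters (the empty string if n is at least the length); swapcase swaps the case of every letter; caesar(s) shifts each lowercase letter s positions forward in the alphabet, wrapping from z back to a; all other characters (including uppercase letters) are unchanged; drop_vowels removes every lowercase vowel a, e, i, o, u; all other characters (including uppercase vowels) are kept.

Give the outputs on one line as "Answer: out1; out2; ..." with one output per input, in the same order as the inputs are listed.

"CXLC"; "LDOK"; "JSTW"; "GBYQ"; "CXJD"; "YIVU"

Execution, op by op:
  "cxlcnadplz" -> "cxlc" -> "CXLC"
  "ldok" -> "ldok" -> "LDOK"
  "jstwgzbd" -> "jstw" -> "JSTW"
  "gbyqp" -> "gbyq" -> "GBYQ"
  "cxjdgyu" -> "cxjd" -> "CXJD"
  "yivuohzkuw" -> "yivu" -> "YIVU"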